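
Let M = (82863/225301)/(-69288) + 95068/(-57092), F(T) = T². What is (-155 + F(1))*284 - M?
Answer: -3248162001898740723/74270296211608 ≈ -43734.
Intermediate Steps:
M = -123673212146765/74270296211608 (M = (82863*(1/225301))*(-1/69288) + 95068*(-1/57092) = (82863/225301)*(-1/69288) - 23767/14273 = -27621/5203551896 - 23767/14273 = -123673212146765/74270296211608 ≈ -1.6652)
(-155 + F(1))*284 - M = (-155 + 1²)*284 - 1*(-123673212146765/74270296211608) = (-155 + 1)*284 + 123673212146765/74270296211608 = -154*284 + 123673212146765/74270296211608 = -43736 + 123673212146765/74270296211608 = -3248162001898740723/74270296211608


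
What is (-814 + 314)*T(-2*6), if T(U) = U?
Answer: 6000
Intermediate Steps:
(-814 + 314)*T(-2*6) = (-814 + 314)*(-2*6) = -500*(-12) = 6000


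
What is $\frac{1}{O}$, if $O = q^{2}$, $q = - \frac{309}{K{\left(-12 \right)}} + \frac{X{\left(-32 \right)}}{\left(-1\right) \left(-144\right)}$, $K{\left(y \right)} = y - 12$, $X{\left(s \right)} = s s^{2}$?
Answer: $\frac{5184}{238918849} \approx 2.1698 \cdot 10^{-5}$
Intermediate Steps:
$X{\left(s \right)} = s^{3}$
$K{\left(y \right)} = -12 + y$
$q = - \frac{15457}{72}$ ($q = - \frac{309}{-12 - 12} + \frac{\left(-32\right)^{3}}{\left(-1\right) \left(-144\right)} = - \frac{309}{-24} - \frac{32768}{144} = \left(-309\right) \left(- \frac{1}{24}\right) - \frac{2048}{9} = \frac{103}{8} - \frac{2048}{9} = - \frac{15457}{72} \approx -214.68$)
$O = \frac{238918849}{5184}$ ($O = \left(- \frac{15457}{72}\right)^{2} = \frac{238918849}{5184} \approx 46088.0$)
$\frac{1}{O} = \frac{1}{\frac{238918849}{5184}} = \frac{5184}{238918849}$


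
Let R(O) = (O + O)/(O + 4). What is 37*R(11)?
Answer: 814/15 ≈ 54.267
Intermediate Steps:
R(O) = 2*O/(4 + O) (R(O) = (2*O)/(4 + O) = 2*O/(4 + O))
37*R(11) = 37*(2*11/(4 + 11)) = 37*(2*11/15) = 37*(2*11*(1/15)) = 37*(22/15) = 814/15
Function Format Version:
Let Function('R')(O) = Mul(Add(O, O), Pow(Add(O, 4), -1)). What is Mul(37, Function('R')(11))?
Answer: Rational(814, 15) ≈ 54.267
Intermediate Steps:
Function('R')(O) = Mul(2, O, Pow(Add(4, O), -1)) (Function('R')(O) = Mul(Mul(2, O), Pow(Add(4, O), -1)) = Mul(2, O, Pow(Add(4, O), -1)))
Mul(37, Function('R')(11)) = Mul(37, Mul(2, 11, Pow(Add(4, 11), -1))) = Mul(37, Mul(2, 11, Pow(15, -1))) = Mul(37, Mul(2, 11, Rational(1, 15))) = Mul(37, Rational(22, 15)) = Rational(814, 15)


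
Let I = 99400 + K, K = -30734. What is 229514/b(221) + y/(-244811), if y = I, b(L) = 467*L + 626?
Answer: 49057755076/25419460563 ≈ 1.9299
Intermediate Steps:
I = 68666 (I = 99400 - 30734 = 68666)
b(L) = 626 + 467*L
y = 68666
229514/b(221) + y/(-244811) = 229514/(626 + 467*221) + 68666/(-244811) = 229514/(626 + 103207) + 68666*(-1/244811) = 229514/103833 - 68666/244811 = 49057755076/25419460563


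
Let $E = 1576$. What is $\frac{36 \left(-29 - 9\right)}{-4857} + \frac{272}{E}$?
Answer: $\frac{144878}{318943} \approx 0.45424$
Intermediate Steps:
$\frac{36 \left(-29 - 9\right)}{-4857} + \frac{272}{E} = \frac{36 \left(-29 - 9\right)}{-4857} + \frac{272}{1576} = 36 \left(-38\right) \left(- \frac{1}{4857}\right) + 272 \cdot \frac{1}{1576} = \left(-1368\right) \left(- \frac{1}{4857}\right) + \frac{34}{197} = \frac{456}{1619} + \frac{34}{197} = \frac{144878}{318943}$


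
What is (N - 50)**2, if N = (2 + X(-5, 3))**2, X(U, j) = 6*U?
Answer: 538756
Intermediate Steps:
N = 784 (N = (2 + 6*(-5))**2 = (2 - 30)**2 = (-28)**2 = 784)
(N - 50)**2 = (784 - 50)**2 = 734**2 = 538756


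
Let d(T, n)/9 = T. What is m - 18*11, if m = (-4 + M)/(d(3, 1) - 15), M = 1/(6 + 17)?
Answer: -54739/276 ≈ -198.33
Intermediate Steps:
M = 1/23 ≈ 0.043478
d(T, n) = 9*T
m = -91/276 (m = (-4 + 1/23)/(9*3 - 15) = -91/(23*(27 - 15)) = -91/23/12 = -91/23*1/12 = -91/276 ≈ -0.32971)
m - 18*11 = -91/276 - 18*11 = -91/276 - 198 = -54739/276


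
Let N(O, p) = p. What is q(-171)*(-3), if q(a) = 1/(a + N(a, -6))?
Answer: 1/59 ≈ 0.016949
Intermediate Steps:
q(a) = 1/(-6 + a) (q(a) = 1/(a - 6) = 1/(-6 + a))
q(-171)*(-3) = -3/(-6 - 171) = -3/(-177) = -1/177*(-3) = 1/59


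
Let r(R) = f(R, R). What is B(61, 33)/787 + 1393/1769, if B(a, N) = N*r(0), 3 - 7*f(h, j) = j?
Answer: 7849168/9745421 ≈ 0.80542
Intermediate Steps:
f(h, j) = 3/7 - j/7
r(R) = 3/7 - R/7
B(a, N) = 3*N/7 (B(a, N) = N*(3/7 - 1/7*0) = N*(3/7 + 0) = N*(3/7) = 3*N/7)
B(61, 33)/787 + 1393/1769 = ((3/7)*33)/787 + 1393/1769 = (99/7)*(1/787) + 1393*(1/1769) = 99/5509 + 1393/1769 = 7849168/9745421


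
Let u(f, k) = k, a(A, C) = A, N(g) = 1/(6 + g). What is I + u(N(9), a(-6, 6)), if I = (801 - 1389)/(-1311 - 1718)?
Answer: -17586/3029 ≈ -5.8059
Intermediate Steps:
I = 588/3029 (I = -588/(-3029) = -588*(-1/3029) = 588/3029 ≈ 0.19412)
I + u(N(9), a(-6, 6)) = 588/3029 - 6 = -17586/3029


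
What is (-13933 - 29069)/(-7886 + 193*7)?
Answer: 43002/6535 ≈ 6.5803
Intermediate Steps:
(-13933 - 29069)/(-7886 + 193*7) = -43002/(-7886 + 1351) = -43002/(-6535) = -43002*(-1/6535) = 43002/6535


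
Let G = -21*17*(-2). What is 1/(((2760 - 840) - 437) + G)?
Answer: 1/2197 ≈ 0.00045517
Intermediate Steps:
G = 714 (G = -357*(-2) = 714)
1/(((2760 - 840) - 437) + G) = 1/(((2760 - 840) - 437) + 714) = 1/((1920 - 437) + 714) = 1/(1483 + 714) = 1/2197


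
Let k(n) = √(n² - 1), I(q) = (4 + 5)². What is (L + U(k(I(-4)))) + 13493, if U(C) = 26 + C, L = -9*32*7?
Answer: 11503 + 4*√410 ≈ 11584.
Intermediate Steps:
I(q) = 81 (I(q) = 9² = 81)
L = -2016 (L = -288*7 = -2016)
k(n) = √(-1 + n²)
(L + U(k(I(-4)))) + 13493 = (-2016 + (26 + √(-1 + 81²))) + 13493 = (-2016 + (26 + √(-1 + 6561))) + 13493 = (-2016 + (26 + √6560)) + 13493 = (-2016 + (26 + 4*√410)) + 13493 = (-1990 + 4*√410) + 13493 = 11503 + 4*√410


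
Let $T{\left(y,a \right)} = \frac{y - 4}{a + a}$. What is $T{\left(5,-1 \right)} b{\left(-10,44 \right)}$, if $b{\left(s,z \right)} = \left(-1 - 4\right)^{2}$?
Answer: $- \frac{25}{2} \approx -12.5$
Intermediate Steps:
$T{\left(y,a \right)} = \frac{-4 + y}{2 a}$
$b{\left(s,z \right)} = 25$ ($b{\left(s,z \right)} = \left(-5\right)^{2} = 25$)
$T{\left(5,-1 \right)} b{\left(-10,44 \right)} = \frac{-4 + 5}{2 \left(-1\right)} 25 = \frac{1}{2} \left(-1\right) 1 \cdot 25 = \left(- \frac{1}{2}\right) 25 = - \frac{25}{2}$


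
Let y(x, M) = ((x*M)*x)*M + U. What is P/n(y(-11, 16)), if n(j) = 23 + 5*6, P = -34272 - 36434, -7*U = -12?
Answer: -70706/53 ≈ -1334.1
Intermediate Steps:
U = 12/7 (U = -1/7*(-12) = 12/7 ≈ 1.7143)
y(x, M) = 12/7 + M**2*x**2 (y(x, M) = ((x*M)*x)*M + 12/7 = ((M*x)*x)*M + 12/7 = (M*x**2)*M + 12/7 = M**2*x**2 + 12/7 = 12/7 + M**2*x**2)
P = -70706
n(j) = 53 (n(j) = 23 + 30 = 53)
P/n(y(-11, 16)) = -70706/53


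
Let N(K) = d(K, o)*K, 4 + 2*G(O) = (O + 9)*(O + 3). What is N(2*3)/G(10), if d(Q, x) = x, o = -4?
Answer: -16/81 ≈ -0.19753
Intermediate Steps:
G(O) = -2 + (3 + O)*(9 + O)/2 (G(O) = -2 + ((O + 9)*(O + 3))/2 = -2 + ((9 + O)*(3 + O))/2 = -2 + ((3 + O)*(9 + O))/2 = -2 + (3 + O)*(9 + O)/2)
N(K) = -4*K
N(2*3)/G(10) = (-8*3)/(23/2 + (1/2)*10**2 + 6*10) = (-4*6)/(23/2 + (1/2)*100 + 60) = -24/(23/2 + 50 + 60) = -24/243/2 = -24*2/243 = -16/81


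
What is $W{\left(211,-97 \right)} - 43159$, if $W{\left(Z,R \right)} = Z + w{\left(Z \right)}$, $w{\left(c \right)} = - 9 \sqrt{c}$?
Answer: $-42948 - 9 \sqrt{211} \approx -43079.0$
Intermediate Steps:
$W{\left(Z,R \right)} = Z - 9 \sqrt{Z}$
$W{\left(211,-97 \right)} - 43159 = \left(211 - 9 \sqrt{211}\right) - 43159 = -42948 - 9 \sqrt{211}$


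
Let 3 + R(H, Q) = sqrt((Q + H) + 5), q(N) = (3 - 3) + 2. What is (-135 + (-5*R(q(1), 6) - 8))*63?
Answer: -8064 - 315*sqrt(13) ≈ -9199.8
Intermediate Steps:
q(N) = 2 (q(N) = 0 + 2 = 2)
R(H, Q) = -3 + sqrt(5 + H + Q) (R(H, Q) = -3 + sqrt((Q + H) + 5) = -3 + sqrt((H + Q) + 5) = -3 + sqrt(5 + H + Q))
(-135 + (-5*R(q(1), 6) - 8))*63 = (-135 + (-5*(-3 + sqrt(5 + 2 + 6)) - 8))*63 = (-135 + (-5*(-3 + sqrt(13)) - 8))*63 = (-135 + ((15 - 5*sqrt(13)) - 8))*63 = (-135 + (7 - 5*sqrt(13)))*63 = (-128 - 5*sqrt(13))*63 = -8064 - 315*sqrt(13)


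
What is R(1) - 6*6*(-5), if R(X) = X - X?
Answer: 180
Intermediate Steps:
R(X) = 0
R(1) - 6*6*(-5) = 0 - 6*6*(-5) = 0 - 36*(-5) = 0 + 180 = 180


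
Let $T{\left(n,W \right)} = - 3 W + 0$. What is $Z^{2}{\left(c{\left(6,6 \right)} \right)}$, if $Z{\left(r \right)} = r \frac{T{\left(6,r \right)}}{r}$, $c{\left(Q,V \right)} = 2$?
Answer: $36$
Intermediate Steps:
$T{\left(n,W \right)} = - 3 W$
$Z{\left(r \right)} = - 3 r$ ($Z{\left(r \right)} = r \frac{\left(-3\right) r}{r} = r \left(-3\right) = - 3 r$)
$Z^{2}{\left(c{\left(6,6 \right)} \right)} = \left(\left(-3\right) 2\right)^{2} = \left(-6\right)^{2} = 36$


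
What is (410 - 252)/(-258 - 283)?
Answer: -158/541 ≈ -0.29205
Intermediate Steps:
(410 - 252)/(-258 - 283) = 158/(-541) = 158*(-1/541) = -158/541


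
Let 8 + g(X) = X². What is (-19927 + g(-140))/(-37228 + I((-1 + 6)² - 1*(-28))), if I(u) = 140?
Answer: 335/37088 ≈ 0.0090326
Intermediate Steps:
g(X) = -8 + X²
(-19927 + g(-140))/(-37228 + I((-1 + 6)² - 1*(-28))) = (-19927 + (-8 + (-140)²))/(-37228 + 140) = (-19927 + (-8 + 19600))/(-37088) = (-19927 + 19592)*(-1/37088) = -335*(-1/37088) = 335/37088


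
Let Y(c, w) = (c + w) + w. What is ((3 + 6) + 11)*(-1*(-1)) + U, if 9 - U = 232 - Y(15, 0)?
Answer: -188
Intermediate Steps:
Y(c, w) = c + 2*w
U = -208 (U = 9 - (232 - (15 + 2*0)) = 9 - (232 - (15 + 0)) = 9 - (232 - 1*15) = 9 - (232 - 15) = 9 - 1*217 = 9 - 217 = -208)
((3 + 6) + 11)*(-1*(-1)) + U = ((3 + 6) + 11)*(-1*(-1)) - 208 = (9 + 11)*1 - 208 = 20*1 - 208 = 20 - 208 = -188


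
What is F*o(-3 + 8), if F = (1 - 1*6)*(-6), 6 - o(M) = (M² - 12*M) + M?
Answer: 1080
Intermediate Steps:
o(M) = 6 - M² + 11*M (o(M) = 6 - ((M² - 12*M) + M) = 6 - (M² - 11*M) = 6 + (-M² + 11*M) = 6 - M² + 11*M)
F = 30 (F = (1 - 6)*(-6) = -5*(-6) = 30)
F*o(-3 + 8) = 30*(6 - (-3 + 8)² + 11*(-3 + 8)) = 30*(6 - 1*5² + 11*5) = 30*(6 - 1*25 + 55) = 30*(6 - 25 + 55) = 30*36 = 1080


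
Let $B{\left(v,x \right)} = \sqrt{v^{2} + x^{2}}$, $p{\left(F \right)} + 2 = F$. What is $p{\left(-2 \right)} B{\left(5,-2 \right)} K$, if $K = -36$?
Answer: $144 \sqrt{29} \approx 775.46$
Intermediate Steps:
$p{\left(F \right)} = -2 + F$
$p{\left(-2 \right)} B{\left(5,-2 \right)} K = \left(-2 - 2\right) \sqrt{5^{2} + \left(-2\right)^{2}} \left(-36\right) = - 4 \sqrt{25 + 4} \left(-36\right) = - 4 \sqrt{29} \left(-36\right) = 144 \sqrt{29}$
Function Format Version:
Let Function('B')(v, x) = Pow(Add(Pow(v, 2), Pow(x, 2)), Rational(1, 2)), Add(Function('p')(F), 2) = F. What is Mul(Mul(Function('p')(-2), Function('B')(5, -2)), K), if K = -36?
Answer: Mul(144, Pow(29, Rational(1, 2))) ≈ 775.46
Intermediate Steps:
Function('p')(F) = Add(-2, F)
Mul(Mul(Function('p')(-2), Function('B')(5, -2)), K) = Mul(Mul(Add(-2, -2), Pow(Add(Pow(5, 2), Pow(-2, 2)), Rational(1, 2))), -36) = Mul(Mul(-4, Pow(Add(25, 4), Rational(1, 2))), -36) = Mul(Mul(-4, Pow(29, Rational(1, 2))), -36) = Mul(144, Pow(29, Rational(1, 2)))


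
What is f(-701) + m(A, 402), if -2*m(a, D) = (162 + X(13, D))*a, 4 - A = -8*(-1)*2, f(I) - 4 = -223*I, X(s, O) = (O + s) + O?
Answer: 162201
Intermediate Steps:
X(s, O) = s + 2*O
f(I) = 4 - 223*I
A = -12 (A = 4 - (-8*(-1))*2 = 4 - 8*2 = 4 - 1*16 = 4 - 16 = -12)
m(a, D) = -a*(175 + 2*D)/2 (m(a, D) = -(162 + (13 + 2*D))*a/2 = -(175 + 2*D)*a/2 = -a*(175 + 2*D)/2)
f(-701) + m(A, 402) = (4 - 223*(-701)) - 1/2*(-12)*(175 + 2*402) = (4 + 156323) - 1/2*(-12)*(175 + 804) = 156327 - 1/2*(-12)*979 = 156327 + 5874 = 162201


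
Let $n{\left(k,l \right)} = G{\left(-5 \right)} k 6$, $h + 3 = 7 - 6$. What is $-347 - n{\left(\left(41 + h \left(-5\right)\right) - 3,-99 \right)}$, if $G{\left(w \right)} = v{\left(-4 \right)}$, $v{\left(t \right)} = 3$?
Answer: $-1211$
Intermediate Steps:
$G{\left(w \right)} = 3$
$h = -2$ ($h = -3 + \left(7 - 6\right) = -3 + 1 = -2$)
$n{\left(k,l \right)} = 18 k$ ($n{\left(k,l \right)} = 3 k 6 = 18 k$)
$-347 - n{\left(\left(41 + h \left(-5\right)\right) - 3,-99 \right)} = -347 - 18 \left(\left(41 - -10\right) - 3\right) = -347 - 18 \left(\left(41 + 10\right) - 3\right) = -347 - 18 \left(51 - 3\right) = -347 - 18 \cdot 48 = -347 - 864 = -1211$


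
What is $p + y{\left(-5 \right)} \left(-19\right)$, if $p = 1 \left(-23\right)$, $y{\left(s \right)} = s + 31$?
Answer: $-517$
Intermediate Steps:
$y{\left(s \right)} = 31 + s$
$p = -23$
$p + y{\left(-5 \right)} \left(-19\right) = -23 + \left(31 - 5\right) \left(-19\right) = -23 + 26 \left(-19\right) = -23 - 494 = -517$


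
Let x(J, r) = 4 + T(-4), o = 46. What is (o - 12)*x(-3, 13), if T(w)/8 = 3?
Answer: 952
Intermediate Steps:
T(w) = 24 (T(w) = 8*3 = 24)
x(J, r) = 28 (x(J, r) = 4 + 24 = 28)
(o - 12)*x(-3, 13) = (46 - 12)*28 = 34*28 = 952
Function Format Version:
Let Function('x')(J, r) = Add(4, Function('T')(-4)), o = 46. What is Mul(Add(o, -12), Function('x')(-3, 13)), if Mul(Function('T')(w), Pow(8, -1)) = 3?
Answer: 952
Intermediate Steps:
Function('T')(w) = 24 (Function('T')(w) = Mul(8, 3) = 24)
Function('x')(J, r) = 28 (Function('x')(J, r) = Add(4, 24) = 28)
Mul(Add(o, -12), Function('x')(-3, 13)) = Mul(Add(46, -12), 28) = Mul(34, 28) = 952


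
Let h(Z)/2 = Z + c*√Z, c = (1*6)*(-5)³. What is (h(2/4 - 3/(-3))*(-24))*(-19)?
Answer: 1368 - 342000*√6 ≈ -8.3636e+5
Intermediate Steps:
c = -750 (c = 6*(-125) = -750)
h(Z) = -1500*√Z + 2*Z (h(Z) = 2*(Z - 750*√Z) = -1500*√Z + 2*Z)
(h(2/4 - 3/(-3))*(-24))*(-19) = ((-1500*√(2/4 - 3/(-3)) + 2*(2/4 - 3/(-3)))*(-24))*(-19) = ((-1500*√(2*(¼) - 3*(-⅓)) + 2*(2*(¼) - 3*(-⅓)))*(-24))*(-19) = ((-1500*√(½ + 1) + 2*(½ + 1))*(-24))*(-19) = ((-750*√6 + 2*(3/2))*(-24))*(-19) = ((-750*√6 + 3)*(-24))*(-19) = ((3 - 750*√6)*(-24))*(-19) = (-72 + 18000*√6)*(-19) = 1368 - 342000*√6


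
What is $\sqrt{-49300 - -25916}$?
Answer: $2 i \sqrt{5846} \approx 152.92 i$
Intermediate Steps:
$\sqrt{-49300 - -25916} = \sqrt{-49300 + 25916} = \sqrt{-23384} = 2 i \sqrt{5846}$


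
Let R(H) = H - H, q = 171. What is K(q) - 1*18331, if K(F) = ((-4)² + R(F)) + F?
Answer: -18144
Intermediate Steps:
R(H) = 0
K(F) = 16 + F (K(F) = ((-4)² + 0) + F = (16 + 0) + F = 16 + F)
K(q) - 1*18331 = (16 + 171) - 1*18331 = 187 - 18331 = -18144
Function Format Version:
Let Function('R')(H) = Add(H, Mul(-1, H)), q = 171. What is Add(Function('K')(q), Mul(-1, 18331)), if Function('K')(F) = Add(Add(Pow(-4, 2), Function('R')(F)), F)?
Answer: -18144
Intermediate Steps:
Function('R')(H) = 0
Function('K')(F) = Add(16, F) (Function('K')(F) = Add(Add(Pow(-4, 2), 0), F) = Add(Add(16, 0), F) = Add(16, F))
Add(Function('K')(q), Mul(-1, 18331)) = Add(Add(16, 171), Mul(-1, 18331)) = Add(187, -18331) = -18144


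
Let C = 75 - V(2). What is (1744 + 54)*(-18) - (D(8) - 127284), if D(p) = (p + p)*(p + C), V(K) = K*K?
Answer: 93656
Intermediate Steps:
V(K) = K²
C = 71 (C = 75 - 1*2² = 75 - 1*4 = 75 - 4 = 71)
D(p) = 2*p*(71 + p) (D(p) = (p + p)*(p + 71) = (2*p)*(71 + p) = 2*p*(71 + p))
(1744 + 54)*(-18) - (D(8) - 127284) = (1744 + 54)*(-18) - (2*8*(71 + 8) - 127284) = 1798*(-18) - (2*8*79 - 127284) = -32364 - (1264 - 127284) = -32364 - 1*(-126020) = -32364 + 126020 = 93656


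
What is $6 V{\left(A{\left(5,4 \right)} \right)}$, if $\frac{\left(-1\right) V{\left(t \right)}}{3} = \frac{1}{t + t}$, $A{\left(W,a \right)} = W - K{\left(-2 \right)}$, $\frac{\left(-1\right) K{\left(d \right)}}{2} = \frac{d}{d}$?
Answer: $- \frac{9}{7} \approx -1.2857$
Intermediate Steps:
$K{\left(d \right)} = -2$ ($K{\left(d \right)} = - 2 \frac{d}{d} = \left(-2\right) 1 = -2$)
$A{\left(W,a \right)} = 2 + W$ ($A{\left(W,a \right)} = W - -2 = W + 2 = 2 + W$)
$V{\left(t \right)} = - \frac{3}{2 t}$ ($V{\left(t \right)} = - \frac{3}{t + t} = - \frac{3}{2 t}$)
$6 V{\left(A{\left(5,4 \right)} \right)} = 6 \left(- \frac{3}{2 \left(2 + 5\right)}\right) = 6 \left(- \frac{3}{2 \cdot 7}\right) = 6 \left(\left(- \frac{3}{2}\right) \frac{1}{7}\right) = 6 \left(- \frac{3}{14}\right) = - \frac{9}{7}$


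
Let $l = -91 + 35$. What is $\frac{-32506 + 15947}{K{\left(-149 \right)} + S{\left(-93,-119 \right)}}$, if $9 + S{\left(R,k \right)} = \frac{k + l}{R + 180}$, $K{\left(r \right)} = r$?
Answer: $\frac{1440633}{13921} \approx 103.49$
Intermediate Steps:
$l = -56$
$S{\left(R,k \right)} = -9 + \frac{-56 + k}{180 + R}$ ($S{\left(R,k \right)} = -9 + \frac{k - 56}{R + 180} = -9 + \frac{-56 + k}{180 + R}$)
$\frac{-32506 + 15947}{K{\left(-149 \right)} + S{\left(-93,-119 \right)}} = \frac{-32506 + 15947}{-149 + \frac{-1676 - 119 - -837}{180 - 93}} = - \frac{16559}{-149 + \frac{-1676 - 119 + 837}{87}} = - \frac{16559}{-149 + \frac{1}{87} \left(-958\right)} = - \frac{16559}{-149 - \frac{958}{87}} = - \frac{16559}{- \frac{13921}{87}} = \left(-16559\right) \left(- \frac{87}{13921}\right) = \frac{1440633}{13921}$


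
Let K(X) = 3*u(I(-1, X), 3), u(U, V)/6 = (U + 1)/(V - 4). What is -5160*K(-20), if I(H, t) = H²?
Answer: 185760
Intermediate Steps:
u(U, V) = 6*(1 + U)/(-4 + V) (u(U, V) = 6*((U + 1)/(V - 4)) = 6*((1 + U)/(-4 + V)) = 6*(1 + U)/(-4 + V))
K(X) = -36 (K(X) = 3*(6*(1 + (-1)²)/(-4 + 3)) = 3*(6*(1 + 1)/(-1)) = 3*(6*(-1)*2) = 3*(-12) = -36)
-5160*K(-20) = -5160*(-36) = 185760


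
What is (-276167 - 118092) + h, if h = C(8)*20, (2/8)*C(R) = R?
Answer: -393619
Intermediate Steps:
C(R) = 4*R
h = 640 (h = (4*8)*20 = 32*20 = 640)
(-276167 - 118092) + h = (-276167 - 118092) + 640 = -394259 + 640 = -393619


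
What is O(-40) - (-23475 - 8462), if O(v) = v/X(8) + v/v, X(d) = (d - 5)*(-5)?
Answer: 95822/3 ≈ 31941.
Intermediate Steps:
X(d) = 25 - 5*d (X(d) = (-5 + d)*(-5) = 25 - 5*d)
O(v) = 1 - v/15 (O(v) = v/(25 - 5*8) + v/v = v/(25 - 40) + 1 = v/(-15) + 1 = v*(-1/15) + 1 = -v/15 + 1 = 1 - v/15)
O(-40) - (-23475 - 8462) = (1 - 1/15*(-40)) - (-23475 - 8462) = (1 + 8/3) - 1*(-31937) = 11/3 + 31937 = 95822/3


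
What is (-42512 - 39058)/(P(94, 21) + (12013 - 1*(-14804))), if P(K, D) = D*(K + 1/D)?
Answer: -40785/14396 ≈ -2.8331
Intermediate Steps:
(-42512 - 39058)/(P(94, 21) + (12013 - 1*(-14804))) = (-42512 - 39058)/((1 + 21*94) + (12013 - 1*(-14804))) = -81570/((1 + 1974) + (12013 + 14804)) = -81570/(1975 + 26817) = -81570/28792 = -81570*1/28792 = -40785/14396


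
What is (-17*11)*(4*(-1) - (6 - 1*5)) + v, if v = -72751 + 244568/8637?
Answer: -620030224/8637 ≈ -71788.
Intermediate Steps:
v = -628105819/8637 (v = -72751 + 244568*(1/8637) = -72751 + 244568/8637 = -628105819/8637 ≈ -72723.)
(-17*11)*(4*(-1) - (6 - 1*5)) + v = (-17*11)*(4*(-1) - (6 - 1*5)) - 628105819/8637 = -187*(-4 - (6 - 5)) - 628105819/8637 = -187*(-4 - 1*1) - 628105819/8637 = -187*(-4 - 1) - 628105819/8637 = -187*(-5) - 628105819/8637 = 935 - 628105819/8637 = -620030224/8637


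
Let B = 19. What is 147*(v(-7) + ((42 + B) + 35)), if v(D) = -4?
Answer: 13524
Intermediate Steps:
147*(v(-7) + ((42 + B) + 35)) = 147*(-4 + ((42 + 19) + 35)) = 147*(-4 + (61 + 35)) = 147*(-4 + 96) = 147*92 = 13524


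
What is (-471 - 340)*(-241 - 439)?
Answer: 551480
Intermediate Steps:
(-471 - 340)*(-241 - 439) = -811*(-680) = 551480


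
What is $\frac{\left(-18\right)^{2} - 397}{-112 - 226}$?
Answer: $\frac{73}{338} \approx 0.21598$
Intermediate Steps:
$\frac{\left(-18\right)^{2} - 397}{-112 - 226} = \frac{324 - 397}{-338} = \left(-73\right) \left(- \frac{1}{338}\right) = \frac{73}{338}$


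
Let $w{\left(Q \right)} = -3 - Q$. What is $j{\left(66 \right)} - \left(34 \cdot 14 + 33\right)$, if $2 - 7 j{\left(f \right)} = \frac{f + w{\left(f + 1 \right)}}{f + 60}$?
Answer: $- \frac{224341}{441} \approx -508.71$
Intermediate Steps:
$j{\left(f \right)} = \frac{2}{7} + \frac{4}{7 \left(60 + f\right)}$ ($j{\left(f \right)} = \frac{2}{7} - \frac{\left(f - \left(4 + f\right)\right) \frac{1}{f + 60}}{7} = \frac{2}{7} - \frac{\left(f - \left(4 + f\right)\right) \frac{1}{60 + f}}{7} = \frac{2}{7} - \frac{\left(-4\right) \frac{1}{60 + f}}{7} = \frac{2}{7} + \frac{4}{7 \left(60 + f\right)}$)
$j{\left(66 \right)} - \left(34 \cdot 14 + 33\right) = \frac{2 \left(62 + 66\right)}{7 \left(60 + 66\right)} - \left(34 \cdot 14 + 33\right) = \frac{2}{7} \cdot \frac{1}{126} \cdot 128 - \left(476 + 33\right) = \frac{2}{7} \cdot \frac{1}{126} \cdot 128 - 509 = \frac{128}{441} - 509 = - \frac{224341}{441}$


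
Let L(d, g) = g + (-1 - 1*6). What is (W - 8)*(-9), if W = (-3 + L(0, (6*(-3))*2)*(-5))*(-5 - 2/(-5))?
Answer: 44244/5 ≈ 8848.8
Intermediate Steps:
L(d, g) = -7 + g (L(d, g) = g + (-1 - 6) = g - 7 = -7 + g)
W = -4876/5 (W = (-3 + (-7 + (6*(-3))*2)*(-5))*(-5 - 2/(-5)) = (-3 + (-7 - 18*2)*(-5))*(-5 - 2*(-1/5)) = (-3 + (-7 - 36)*(-5))*(-5 + 2/5) = (-3 - 43*(-5))*(-23/5) = (-3 + 215)*(-23/5) = 212*(-23/5) = -4876/5 ≈ -975.20)
(W - 8)*(-9) = (-4876/5 - 8)*(-9) = -4916/5*(-9) = 44244/5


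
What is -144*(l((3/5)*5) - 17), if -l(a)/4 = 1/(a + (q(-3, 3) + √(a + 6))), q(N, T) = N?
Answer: 2640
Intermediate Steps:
l(a) = -4/(-3 + a + √(6 + a)) (l(a) = -4/(a + (-3 + √(a + 6))) = -4/(a + (-3 + √(6 + a))) = -4/(-3 + a + √(6 + a)))
-144*(l((3/5)*5) - 17) = -144*(-4/(-3 + (3/5)*5 + √(6 + (3/5)*5)) - 17) = -144*(-4/(-3 + (3*(⅕))*5 + √(6 + (3*(⅕))*5)) - 17) = -144*(-4/(-3 + (⅗)*5 + √(6 + (⅗)*5)) - 17) = -144*(-4/(-3 + 3 + √(6 + 3)) - 17) = -144*(-4/(-3 + 3 + √9) - 17) = -144*(-4/(-3 + 3 + 3) - 17) = -144*(-4/3 - 17) = -144*(-55/3) = 2640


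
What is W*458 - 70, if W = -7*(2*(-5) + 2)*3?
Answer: 76874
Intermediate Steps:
W = 168 (W = -7*(-10 + 2)*3 = -7*(-8)*3 = 56*3 = 168)
W*458 - 70 = 168*458 - 70 = 76944 - 70 = 76874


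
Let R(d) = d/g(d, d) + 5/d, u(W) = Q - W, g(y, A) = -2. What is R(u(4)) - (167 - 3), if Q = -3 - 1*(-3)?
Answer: -653/4 ≈ -163.25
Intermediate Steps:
Q = 0 (Q = -3 + 3 = 0)
u(W) = -W (u(W) = 0 - W = -W)
R(d) = 5/d - d/2 (R(d) = d/(-2) + 5/d = d*(-½) + 5/d = -d/2 + 5/d = 5/d - d/2)
R(u(4)) - (167 - 3) = (5/((-1*4)) - (-1)*4/2) - (167 - 3) = (5/(-4) - ½*(-4)) - 1*164 = (5*(-¼) + 2) - 164 = (-5/4 + 2) - 164 = ¾ - 164 = -653/4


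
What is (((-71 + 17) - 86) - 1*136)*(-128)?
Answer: 35328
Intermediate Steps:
(((-71 + 17) - 86) - 1*136)*(-128) = ((-54 - 86) - 136)*(-128) = (-140 - 136)*(-128) = -276*(-128) = 35328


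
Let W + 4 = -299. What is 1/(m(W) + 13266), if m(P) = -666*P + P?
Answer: 1/214761 ≈ 4.6563e-6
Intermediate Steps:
W = -303 (W = -4 - 299 = -303)
m(P) = -665*P
1/(m(W) + 13266) = 1/(-665*(-303) + 13266) = 1/(201495 + 13266) = 1/214761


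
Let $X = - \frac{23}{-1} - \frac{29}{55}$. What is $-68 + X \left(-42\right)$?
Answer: $- \frac{55652}{55} \approx -1011.9$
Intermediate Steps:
$X = \frac{1236}{55}$ ($X = \left(-23\right) \left(-1\right) - \frac{29}{55} = 23 - \frac{29}{55} = \frac{1236}{55} \approx 22.473$)
$-68 + X \left(-42\right) = -68 + \frac{1236}{55} \left(-42\right) = -68 - \frac{51912}{55} = - \frac{55652}{55}$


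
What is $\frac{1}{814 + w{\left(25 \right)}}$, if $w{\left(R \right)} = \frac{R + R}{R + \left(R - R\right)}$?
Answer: $\frac{1}{816} \approx 0.0012255$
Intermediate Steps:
$w{\left(R \right)} = 2$ ($w{\left(R \right)} = \frac{2 R}{R + 0} = \frac{2 R}{R} = 2$)
$\frac{1}{814 + w{\left(25 \right)}} = \frac{1}{814 + 2} = \frac{1}{816}$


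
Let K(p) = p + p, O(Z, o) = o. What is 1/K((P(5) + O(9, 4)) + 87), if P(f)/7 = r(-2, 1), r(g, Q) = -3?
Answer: 1/140 ≈ 0.0071429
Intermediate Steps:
P(f) = -21 (P(f) = 7*(-3) = -21)
K(p) = 2*p
1/K((P(5) + O(9, 4)) + 87) = 1/(2*((-21 + 4) + 87)) = 1/(2*(-17 + 87)) = 1/(2*70) = 1/140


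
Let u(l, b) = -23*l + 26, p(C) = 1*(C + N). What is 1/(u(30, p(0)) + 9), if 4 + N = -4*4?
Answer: -1/655 ≈ -0.0015267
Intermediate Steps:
N = -20 (N = -4 - 4*4 = -4 - 16 = -20)
p(C) = -20 + C (p(C) = 1*(C - 20) = 1*(-20 + C) = -20 + C)
u(l, b) = 26 - 23*l
1/(u(30, p(0)) + 9) = 1/((26 - 23*30) + 9) = 1/((26 - 690) + 9) = 1/(-664 + 9) = 1/(-655) = -1/655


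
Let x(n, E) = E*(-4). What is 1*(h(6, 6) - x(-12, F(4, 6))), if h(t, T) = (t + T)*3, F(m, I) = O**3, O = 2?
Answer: 68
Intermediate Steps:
F(m, I) = 8 (F(m, I) = 2**3 = 8)
x(n, E) = -4*E
h(t, T) = 3*T + 3*t (h(t, T) = (T + t)*3 = 3*T + 3*t)
1*(h(6, 6) - x(-12, F(4, 6))) = 1*((3*6 + 3*6) - (-4)*8) = 1*((18 + 18) - 1*(-32)) = 1*(36 + 32) = 1*68 = 68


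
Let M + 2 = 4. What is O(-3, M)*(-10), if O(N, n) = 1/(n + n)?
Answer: -5/2 ≈ -2.5000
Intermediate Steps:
M = 2 (M = -2 + 4 = 2)
O(N, n) = 1/(2*n)
O(-3, M)*(-10) = ((1/2)/2)*(-10) = ((1/2)*(1/2))*(-10) = (1/4)*(-10) = -5/2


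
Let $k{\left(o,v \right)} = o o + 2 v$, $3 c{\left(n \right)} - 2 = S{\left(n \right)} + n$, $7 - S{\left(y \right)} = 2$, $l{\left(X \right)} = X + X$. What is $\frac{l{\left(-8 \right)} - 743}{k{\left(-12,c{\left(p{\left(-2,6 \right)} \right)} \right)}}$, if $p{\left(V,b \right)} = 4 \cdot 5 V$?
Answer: $- \frac{759}{122} \approx -6.2213$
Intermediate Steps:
$l{\left(X \right)} = 2 X$
$S{\left(y \right)} = 5$ ($S{\left(y \right)} = 7 - 2 = 5$)
$p{\left(V,b \right)} = 20 V$
$c{\left(n \right)} = \frac{7}{3} + \frac{n}{3}$ ($c{\left(n \right)} = \frac{2}{3} + \frac{5 + n}{3} = \frac{2}{3} + \left(\frac{5}{3} + \frac{n}{3}\right) = \frac{7}{3} + \frac{n}{3}$)
$k{\left(o,v \right)} = o^{2} + 2 v$
$\frac{l{\left(-8 \right)} - 743}{k{\left(-12,c{\left(p{\left(-2,6 \right)} \right)} \right)}} = \frac{2 \left(-8\right) - 743}{\left(-12\right)^{2} + 2 \left(\frac{7}{3} + \frac{20 \left(-2\right)}{3}\right)} = \frac{-16 - 743}{144 + 2 \left(\frac{7}{3} + \frac{1}{3} \left(-40\right)\right)} = - \frac{759}{144 + 2 \left(\frac{7}{3} - \frac{40}{3}\right)} = - \frac{759}{144 + 2 \left(-11\right)} = - \frac{759}{144 - 22} = - \frac{759}{122}$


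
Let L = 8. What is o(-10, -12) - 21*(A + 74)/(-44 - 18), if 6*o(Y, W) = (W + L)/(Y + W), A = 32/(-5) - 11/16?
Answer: 3714589/163680 ≈ 22.694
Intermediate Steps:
A = -567/80 (A = 32*(-⅕) - 11*1/16 = -32/5 - 11/16 = -567/80 ≈ -7.0875)
o(Y, W) = (8 + W)/(6*(W + Y)) (o(Y, W) = ((W + 8)/(Y + W))/6 = ((8 + W)/(W + Y))/6 = (8 + W)/(6*(W + Y)))
o(-10, -12) - 21*(A + 74)/(-44 - 18) = (8 - 12)/(6*(-12 - 10)) - 21*(-567/80 + 74)/(-44 - 18) = (⅙)*(-4)/(-22) - 112413/(80*(-62)) = (⅙)*(-1/22)*(-4) - 112413*(-1)/(80*62) = 1/33 - 21*(-5353/4960) = 1/33 + 112413/4960 = 3714589/163680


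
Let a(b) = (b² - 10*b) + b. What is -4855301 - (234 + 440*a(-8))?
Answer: -4915375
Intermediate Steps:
a(b) = b² - 9*b
-4855301 - (234 + 440*a(-8)) = -4855301 - (234 + 440*(-8*(-9 - 8))) = -4855301 - (234 + 440*(-8*(-17))) = -4855301 - (234 + 440*136) = -4855301 - (234 + 59840) = -4855301 - 1*60074 = -4855301 - 60074 = -4915375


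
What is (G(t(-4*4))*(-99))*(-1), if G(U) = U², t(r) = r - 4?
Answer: 39600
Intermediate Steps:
t(r) = -4 + r
(G(t(-4*4))*(-99))*(-1) = ((-4 - 4*4)²*(-99))*(-1) = ((-4 - 16)²*(-99))*(-1) = ((-20)²*(-99))*(-1) = (400*(-99))*(-1) = -39600*(-1) = 39600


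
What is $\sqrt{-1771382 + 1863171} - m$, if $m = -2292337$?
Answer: $2292337 + \sqrt{91789} \approx 2.2926 \cdot 10^{6}$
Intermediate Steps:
$\sqrt{-1771382 + 1863171} - m = \sqrt{-1771382 + 1863171} - -2292337 = \sqrt{91789} + 2292337 = 2292337 + \sqrt{91789}$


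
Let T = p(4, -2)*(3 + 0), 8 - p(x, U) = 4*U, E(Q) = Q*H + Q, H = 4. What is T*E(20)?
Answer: 4800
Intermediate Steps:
E(Q) = 5*Q (E(Q) = Q*4 + Q = 4*Q + Q = 5*Q)
p(x, U) = 8 - 4*U
T = 48 (T = (8 - 4*(-2))*(3 + 0) = (8 + 8)*3 = 16*3 = 48)
T*E(20) = 48*(5*20) = 48*100 = 4800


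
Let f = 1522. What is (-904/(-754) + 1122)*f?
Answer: 644484812/377 ≈ 1.7095e+6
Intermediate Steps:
(-904/(-754) + 1122)*f = (-904/(-754) + 1122)*1522 = (-904*(-1/754) + 1122)*1522 = (452/377 + 1122)*1522 = (423446/377)*1522 = 644484812/377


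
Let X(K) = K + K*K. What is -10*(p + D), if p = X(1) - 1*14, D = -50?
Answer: 620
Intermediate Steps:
X(K) = K + K²
p = -12 (p = 1*(1 + 1) - 1*14 = 1*2 - 14 = 2 - 14 = -12)
-10*(p + D) = -10*(-12 - 50) = -10*(-62) = 620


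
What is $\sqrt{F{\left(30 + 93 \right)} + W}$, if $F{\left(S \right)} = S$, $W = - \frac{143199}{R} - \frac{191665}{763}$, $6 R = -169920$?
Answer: $\frac{i \sqrt{399284026119370}}{1800680} \approx 11.097 i$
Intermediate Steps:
$R = -28320$ ($R = \frac{1}{6} \left(-169920\right) = -28320$)
$W = - \frac{1772897321}{7202720}$ ($W = - \frac{143199}{-28320} - \frac{191665}{763} = \left(-143199\right) \left(- \frac{1}{28320}\right) - \frac{191665}{763} = \frac{47733}{9440} - \frac{191665}{763} = - \frac{1772897321}{7202720} \approx -246.14$)
$\sqrt{F{\left(30 + 93 \right)} + W} = \sqrt{\left(30 + 93\right) - \frac{1772897321}{7202720}} = \sqrt{123 - \frac{1772897321}{7202720}} = \sqrt{- \frac{886962761}{7202720}} = \frac{i \sqrt{399284026119370}}{1800680}$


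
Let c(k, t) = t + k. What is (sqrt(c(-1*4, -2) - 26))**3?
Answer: -128*I*sqrt(2) ≈ -181.02*I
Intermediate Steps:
c(k, t) = k + t
(sqrt(c(-1*4, -2) - 26))**3 = (sqrt((-1*4 - 2) - 26))**3 = (sqrt((-4 - 2) - 26))**3 = (sqrt(-6 - 26))**3 = (sqrt(-32))**3 = (4*I*sqrt(2))**3 = -128*I*sqrt(2)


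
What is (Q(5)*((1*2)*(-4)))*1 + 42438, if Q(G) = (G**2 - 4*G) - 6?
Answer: 42446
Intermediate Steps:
Q(G) = -6 + G**2 - 4*G
(Q(5)*((1*2)*(-4)))*1 + 42438 = ((-6 + 5**2 - 4*5)*((1*2)*(-4)))*1 + 42438 = ((-6 + 25 - 20)*(2*(-4)))*1 + 42438 = -1*(-8)*1 + 42438 = 8*1 + 42438 = 8 + 42438 = 42446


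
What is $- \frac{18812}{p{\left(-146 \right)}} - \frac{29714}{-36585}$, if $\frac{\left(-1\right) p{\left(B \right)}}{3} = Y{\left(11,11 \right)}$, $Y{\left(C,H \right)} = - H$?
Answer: $- \frac{229085486}{402435} \approx -569.25$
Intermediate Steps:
$p{\left(B \right)} = 33$ ($p{\left(B \right)} = - 3 \left(\left(-1\right) 11\right) = \left(-3\right) \left(-11\right) = 33$)
$- \frac{18812}{p{\left(-146 \right)}} - \frac{29714}{-36585} = - \frac{18812}{33} - \frac{29714}{-36585} = \left(-18812\right) \frac{1}{33} - - \frac{29714}{36585} = - \frac{18812}{33} + \frac{29714}{36585} = - \frac{229085486}{402435}$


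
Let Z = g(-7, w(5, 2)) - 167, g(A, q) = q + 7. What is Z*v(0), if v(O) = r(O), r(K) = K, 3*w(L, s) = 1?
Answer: 0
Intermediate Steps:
w(L, s) = 1/3 (w(L, s) = (1/3)*1 = 1/3)
g(A, q) = 7 + q
v(O) = O
Z = -479/3 (Z = (7 + 1/3) - 167 = 22/3 - 167 = -479/3 ≈ -159.67)
Z*v(0) = -479/3*0 = 0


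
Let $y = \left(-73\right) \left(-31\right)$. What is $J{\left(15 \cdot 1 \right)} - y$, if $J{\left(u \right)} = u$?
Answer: $-2248$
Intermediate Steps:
$y = 2263$
$J{\left(15 \cdot 1 \right)} - y = 15 \cdot 1 - 2263 = 15 - 2263 = -2248$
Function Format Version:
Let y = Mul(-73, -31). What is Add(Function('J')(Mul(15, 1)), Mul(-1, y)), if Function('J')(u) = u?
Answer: -2248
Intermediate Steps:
y = 2263
Add(Function('J')(Mul(15, 1)), Mul(-1, y)) = Add(Mul(15, 1), Mul(-1, 2263)) = Add(15, -2263) = -2248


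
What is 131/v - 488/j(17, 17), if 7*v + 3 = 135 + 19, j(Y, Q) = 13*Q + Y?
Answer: 72279/17969 ≈ 4.0224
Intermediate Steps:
j(Y, Q) = Y + 13*Q
v = 151/7 (v = -3/7 + (135 + 19)/7 = -3/7 + (⅐)*154 = -3/7 + 22 = 151/7 ≈ 21.571)
131/v - 488/j(17, 17) = 131/(151/7) - 488/(17 + 13*17) = 131*(7/151) - 488/(17 + 221) = 917/151 - 488/238 = 917/151 - 488*1/238 = 917/151 - 244/119 = 72279/17969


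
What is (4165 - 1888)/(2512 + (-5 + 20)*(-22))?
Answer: 2277/2182 ≈ 1.0435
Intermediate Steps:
(4165 - 1888)/(2512 + (-5 + 20)*(-22)) = 2277/(2512 + 15*(-22)) = 2277/(2512 - 330) = 2277/2182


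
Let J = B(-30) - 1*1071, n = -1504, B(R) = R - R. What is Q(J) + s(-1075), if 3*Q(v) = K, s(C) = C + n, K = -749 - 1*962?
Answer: -9448/3 ≈ -3149.3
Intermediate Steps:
K = -1711 (K = -749 - 962 = -1711)
B(R) = 0
s(C) = -1504 + C (s(C) = C - 1504 = -1504 + C)
J = -1071 (J = 0 - 1*1071 = 0 - 1071 = -1071)
Q(v) = -1711/3 (Q(v) = (⅓)*(-1711) = -1711/3)
Q(J) + s(-1075) = -1711/3 + (-1504 - 1075) = -1711/3 - 2579 = -9448/3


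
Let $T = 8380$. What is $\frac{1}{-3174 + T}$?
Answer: $\frac{1}{5206} \approx 0.00019209$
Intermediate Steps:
$\frac{1}{-3174 + T} = \frac{1}{-3174 + 8380} = \frac{1}{5206}$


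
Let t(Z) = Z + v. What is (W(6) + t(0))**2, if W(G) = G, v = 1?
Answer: 49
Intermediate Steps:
t(Z) = 1 + Z (t(Z) = Z + 1 = 1 + Z)
(W(6) + t(0))**2 = (6 + (1 + 0))**2 = (6 + 1)**2 = 7**2 = 49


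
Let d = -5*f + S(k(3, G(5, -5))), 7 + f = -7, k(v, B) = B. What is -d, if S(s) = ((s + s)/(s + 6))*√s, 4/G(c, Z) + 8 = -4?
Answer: -70 + 2*I*√3/51 ≈ -70.0 + 0.067924*I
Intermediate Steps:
G(c, Z) = -⅓ (G(c, Z) = 4/(-8 - 4) = 4/(-12) = 4*(-1/12) = -⅓)
S(s) = 2*s^(3/2)/(6 + s) (S(s) = ((2*s)/(6 + s))*√s = (2*s/(6 + s))*√s = 2*s^(3/2)/(6 + s))
f = -14 (f = -7 - 7 = -14)
d = 70 - 2*I*√3/51 (d = -5*(-14) + 2*(-⅓)^(3/2)/(6 - ⅓) = 70 + 2*(-I*√3/9)/(17/3) = 70 + 2*(-I*√3/9)*(3/17) = 70 - 2*I*√3/51 ≈ 70.0 - 0.067924*I)
-d = -(70 - 2*I*√3/51) = -70 + 2*I*√3/51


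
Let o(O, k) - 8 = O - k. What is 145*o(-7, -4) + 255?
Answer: 980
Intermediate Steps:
o(O, k) = 8 + O - k (o(O, k) = 8 + (O - k) = 8 + O - k)
145*o(-7, -4) + 255 = 145*(8 - 7 - 1*(-4)) + 255 = 145*(8 - 7 + 4) + 255 = 145*5 + 255 = 725 + 255 = 980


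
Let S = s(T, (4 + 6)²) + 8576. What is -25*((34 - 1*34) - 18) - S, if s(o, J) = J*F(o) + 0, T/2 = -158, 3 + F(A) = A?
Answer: 23774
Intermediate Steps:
F(A) = -3 + A
T = -316 (T = 2*(-158) = -316)
s(o, J) = J*(-3 + o) (s(o, J) = J*(-3 + o) + 0 = J*(-3 + o))
S = -23324 (S = (4 + 6)²*(-3 - 316) + 8576 = 10²*(-319) + 8576 = 100*(-319) + 8576 = -31900 + 8576 = -23324)
-25*((34 - 1*34) - 18) - S = -25*((34 - 1*34) - 18) - 1*(-23324) = -25*((34 - 34) - 18) + 23324 = -25*(0 - 18) + 23324 = -25*(-18) + 23324 = 450 + 23324 = 23774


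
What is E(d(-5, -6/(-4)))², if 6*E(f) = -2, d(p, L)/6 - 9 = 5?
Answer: ⅑ ≈ 0.11111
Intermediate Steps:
d(p, L) = 84 (d(p, L) = 54 + 6*5 = 54 + 30 = 84)
E(f) = -⅓ (E(f) = (⅙)*(-2) = -⅓)
E(d(-5, -6/(-4)))² = (-⅓)² = ⅑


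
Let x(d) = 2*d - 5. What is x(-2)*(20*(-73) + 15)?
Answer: 13005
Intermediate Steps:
x(d) = -5 + 2*d
x(-2)*(20*(-73) + 15) = (-5 + 2*(-2))*(20*(-73) + 15) = (-5 - 4)*(-1460 + 15) = -9*(-1445) = 13005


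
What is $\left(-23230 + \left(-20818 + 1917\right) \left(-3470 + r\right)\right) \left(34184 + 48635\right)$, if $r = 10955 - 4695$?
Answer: $-4369283639380$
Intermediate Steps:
$r = 6260$
$\left(-23230 + \left(-20818 + 1917\right) \left(-3470 + r\right)\right) \left(34184 + 48635\right) = \left(-23230 + \left(-20818 + 1917\right) \left(-3470 + 6260\right)\right) \left(34184 + 48635\right) = \left(-23230 - 52733790\right) 82819 = \left(-52757020\right) 82819 = -4369283639380$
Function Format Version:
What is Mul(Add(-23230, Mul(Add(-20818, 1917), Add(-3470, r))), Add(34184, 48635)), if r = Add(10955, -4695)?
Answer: -4369283639380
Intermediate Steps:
r = 6260
Mul(Add(-23230, Mul(Add(-20818, 1917), Add(-3470, r))), Add(34184, 48635)) = Mul(Add(-23230, Mul(Add(-20818, 1917), Add(-3470, 6260))), Add(34184, 48635)) = Mul(Add(-23230, Mul(-18901, 2790)), 82819) = Mul(Add(-23230, -52733790), 82819) = Mul(-52757020, 82819) = -4369283639380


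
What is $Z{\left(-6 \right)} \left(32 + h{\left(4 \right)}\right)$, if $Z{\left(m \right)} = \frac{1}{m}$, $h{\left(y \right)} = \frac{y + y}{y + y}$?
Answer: $- \frac{11}{2} \approx -5.5$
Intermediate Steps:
$h{\left(y \right)} = 1$ ($h{\left(y \right)} = \frac{2 y}{2 y} = 2 y \frac{1}{2 y} = 1$)
$Z{\left(-6 \right)} \left(32 + h{\left(4 \right)}\right) = \frac{32 + 1}{-6} = \left(- \frac{1}{6}\right) 33 = - \frac{11}{2}$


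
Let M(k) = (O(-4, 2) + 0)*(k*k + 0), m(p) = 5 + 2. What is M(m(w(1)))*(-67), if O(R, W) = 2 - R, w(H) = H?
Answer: -19698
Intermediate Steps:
m(p) = 7
M(k) = 6*k² (M(k) = ((2 - 1*(-4)) + 0)*(k*k + 0) = ((2 + 4) + 0)*(k² + 0) = (6 + 0)*k² = 6*k²)
M(m(w(1)))*(-67) = (6*7²)*(-67) = (6*49)*(-67) = 294*(-67) = -19698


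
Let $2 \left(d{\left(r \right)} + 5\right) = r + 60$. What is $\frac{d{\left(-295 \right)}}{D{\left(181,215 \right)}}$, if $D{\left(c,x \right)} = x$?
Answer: $- \frac{49}{86} \approx -0.56977$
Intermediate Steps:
$d{\left(r \right)} = 25 + \frac{r}{2}$ ($d{\left(r \right)} = -5 + \frac{r + 60}{2} = -5 + \frac{60 + r}{2} = -5 + \left(30 + \frac{r}{2}\right) = 25 + \frac{r}{2}$)
$\frac{d{\left(-295 \right)}}{D{\left(181,215 \right)}} = \frac{25 + \frac{1}{2} \left(-295\right)}{215} = \left(25 - \frac{295}{2}\right) \frac{1}{215} = \left(- \frac{245}{2}\right) \frac{1}{215} = - \frac{49}{86}$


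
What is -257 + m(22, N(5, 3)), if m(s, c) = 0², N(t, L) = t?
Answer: -257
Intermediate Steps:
m(s, c) = 0
-257 + m(22, N(5, 3)) = -257 + 0 = -257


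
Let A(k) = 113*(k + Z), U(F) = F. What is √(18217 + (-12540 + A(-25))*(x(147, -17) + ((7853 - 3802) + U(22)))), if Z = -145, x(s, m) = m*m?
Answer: I*√138475283 ≈ 11768.0*I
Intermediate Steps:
x(s, m) = m²
A(k) = -16385 + 113*k (A(k) = 113*(k - 145) = 113*(-145 + k) = -16385 + 113*k)
√(18217 + (-12540 + A(-25))*(x(147, -17) + ((7853 - 3802) + U(22)))) = √(18217 + (-12540 + (-16385 + 113*(-25)))*((-17)² + ((7853 - 3802) + 22))) = √(18217 + (-12540 + (-16385 - 2825))*(289 + (4051 + 22))) = √(18217 + (-12540 - 19210)*(289 + 4073)) = √(18217 - 31750*4362) = √(18217 - 138493500) = √(-138475283) = I*√138475283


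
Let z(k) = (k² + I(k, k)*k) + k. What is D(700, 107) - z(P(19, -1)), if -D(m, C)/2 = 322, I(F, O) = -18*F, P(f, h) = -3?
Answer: -488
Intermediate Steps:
D(m, C) = -644 (D(m, C) = -2*322 = -644)
z(k) = k - 17*k² (z(k) = (k² + (-18*k)*k) + k = (k² - 18*k²) + k = -17*k² + k = k - 17*k²)
D(700, 107) - z(P(19, -1)) = -644 - (-3)*(1 - 17*(-3)) = -644 - (-3)*(1 + 51) = -644 - (-3)*52 = -644 - 1*(-156) = -644 + 156 = -488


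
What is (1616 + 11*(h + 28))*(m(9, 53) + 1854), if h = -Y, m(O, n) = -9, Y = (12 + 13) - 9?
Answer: 3225060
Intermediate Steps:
Y = 16 (Y = 25 - 9 = 16)
h = -16 (h = -1*16 = -16)
(1616 + 11*(h + 28))*(m(9, 53) + 1854) = (1616 + 11*(-16 + 28))*(-9 + 1854) = (1616 + 11*12)*1845 = (1616 + 132)*1845 = 1748*1845 = 3225060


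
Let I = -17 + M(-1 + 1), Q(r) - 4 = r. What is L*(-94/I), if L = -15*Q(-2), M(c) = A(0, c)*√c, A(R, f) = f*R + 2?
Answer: -2820/17 ≈ -165.88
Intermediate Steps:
A(R, f) = 2 + R*f (A(R, f) = R*f + 2 = 2 + R*f)
Q(r) = 4 + r
M(c) = 2*√c (M(c) = (2 + 0*c)*√c = (2 + 0)*√c = 2*√c)
I = -17 (I = -17 + 2*√(-1 + 1) = -17 + 2*√0 = -17 + 2*0 = -17 + 0 = -17)
L = -30 (L = -15*(4 - 2) = -15*2 = -30)
L*(-94/I) = -(-2820)/(-17) = -(-2820)*(-1)/17 = -30*94/17 = -2820/17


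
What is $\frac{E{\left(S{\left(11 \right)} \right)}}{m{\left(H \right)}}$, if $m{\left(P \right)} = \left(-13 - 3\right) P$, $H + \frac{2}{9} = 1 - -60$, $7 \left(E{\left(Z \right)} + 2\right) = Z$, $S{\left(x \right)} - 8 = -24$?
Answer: $\frac{135}{30632} \approx 0.0044072$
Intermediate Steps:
$S{\left(x \right)} = -16$ ($S{\left(x \right)} = 8 - 24 = -16$)
$E{\left(Z \right)} = -2 + \frac{Z}{7}$
$H = \frac{547}{9}$ ($H = - \frac{2}{9} + \left(1 - -60\right) = - \frac{2}{9} + \left(1 + 60\right) = - \frac{2}{9} + 61 = \frac{547}{9} \approx 60.778$)
$m{\left(P \right)} = - 16 P$
$\frac{E{\left(S{\left(11 \right)} \right)}}{m{\left(H \right)}} = \frac{-2 + \frac{1}{7} \left(-16\right)}{\left(-16\right) \frac{547}{9}} = \frac{-2 - \frac{16}{7}}{- \frac{8752}{9}} = \left(- \frac{30}{7}\right) \left(- \frac{9}{8752}\right) = \frac{135}{30632}$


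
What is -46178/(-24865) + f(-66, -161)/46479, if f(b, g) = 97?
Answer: 2148719167/1155700335 ≈ 1.8592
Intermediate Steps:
-46178/(-24865) + f(-66, -161)/46479 = -46178/(-24865) + 97/46479 = -46178*(-1/24865) + 97*(1/46479) = 46178/24865 + 97/46479 = 2148719167/1155700335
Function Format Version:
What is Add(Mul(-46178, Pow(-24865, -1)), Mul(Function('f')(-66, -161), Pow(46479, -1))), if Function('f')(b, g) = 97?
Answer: Rational(2148719167, 1155700335) ≈ 1.8592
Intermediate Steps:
Add(Mul(-46178, Pow(-24865, -1)), Mul(Function('f')(-66, -161), Pow(46479, -1))) = Add(Mul(-46178, Pow(-24865, -1)), Mul(97, Pow(46479, -1))) = Add(Mul(-46178, Rational(-1, 24865)), Mul(97, Rational(1, 46479))) = Add(Rational(46178, 24865), Rational(97, 46479)) = Rational(2148719167, 1155700335)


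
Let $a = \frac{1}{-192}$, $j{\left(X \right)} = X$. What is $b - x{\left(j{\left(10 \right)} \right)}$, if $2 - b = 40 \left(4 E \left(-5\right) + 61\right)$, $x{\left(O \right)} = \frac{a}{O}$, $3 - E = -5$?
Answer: $\frac{7607041}{1920} \approx 3962.0$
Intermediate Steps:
$E = 8$ ($E = 3 - -5 = 3 + 5 = 8$)
$a = - \frac{1}{192} \approx -0.0052083$
$x{\left(O \right)} = - \frac{1}{192 O}$
$b = 3962$ ($b = 2 - 40 \left(4 \cdot 8 \left(-5\right) + 61\right) = 2 - 40 \left(32 \left(-5\right) + 61\right) = 2 - 40 \left(-160 + 61\right) = 2 - 40 \left(-99\right) = 2 - -3960 = 2 + 3960 = 3962$)
$b - x{\left(j{\left(10 \right)} \right)} = 3962 - - \frac{1}{192 \cdot 10} = 3962 - \left(- \frac{1}{192}\right) \frac{1}{10} = 3962 - - \frac{1}{1920} = 3962 + \frac{1}{1920} = \frac{7607041}{1920}$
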